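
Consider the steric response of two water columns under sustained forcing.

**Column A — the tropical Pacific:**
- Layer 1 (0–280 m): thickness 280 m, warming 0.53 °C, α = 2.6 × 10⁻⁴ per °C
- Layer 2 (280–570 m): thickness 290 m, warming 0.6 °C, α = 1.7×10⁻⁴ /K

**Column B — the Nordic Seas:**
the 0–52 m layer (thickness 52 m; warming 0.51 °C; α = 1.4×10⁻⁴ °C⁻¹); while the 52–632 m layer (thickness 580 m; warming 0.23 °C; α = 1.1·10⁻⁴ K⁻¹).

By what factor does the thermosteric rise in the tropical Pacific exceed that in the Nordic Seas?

3.71

A Layer 1: 280 × 2.6×10⁻⁴ × 0.53 = 0.038584 m
A 290 × 1.7×10⁻⁴ × 0.6 = 0.02958 m
A total: 0.068164 m
B Layer 1: 0.51 × 52 × 1.4×10⁻⁴ = 0.0037128 m
B 52–632 m: 0.23 × 1.1×10⁻⁴ × 580 = 0.014674 m
B total: 0.0183868 m
Ratio: 0.068164 / 0.0183868 ≈ 3.707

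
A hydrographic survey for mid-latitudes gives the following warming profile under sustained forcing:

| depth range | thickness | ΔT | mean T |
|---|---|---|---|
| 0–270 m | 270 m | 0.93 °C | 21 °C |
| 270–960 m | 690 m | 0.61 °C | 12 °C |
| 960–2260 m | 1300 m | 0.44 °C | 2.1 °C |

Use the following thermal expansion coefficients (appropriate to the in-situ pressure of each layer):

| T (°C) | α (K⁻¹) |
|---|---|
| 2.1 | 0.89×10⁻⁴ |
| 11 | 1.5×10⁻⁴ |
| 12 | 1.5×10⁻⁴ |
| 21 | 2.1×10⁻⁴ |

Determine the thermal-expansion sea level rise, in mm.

Δh = 170 mm

Layer 1 at 21 °C → α = 2.1×10⁻⁴ K⁻¹
Layer 2 at 12 °C → α = 1.5×10⁻⁴ K⁻¹
Layer 3 at 2.1 °C → α = 0.89×10⁻⁴ K⁻¹
0–270 m: 0.93 × 2.1×10⁻⁴ × 270 = 0.052731 m
1.5×10⁻⁴ × 690 × 0.61 = 0.063135 m
960–2260 m: 1300 × 0.44 × 0.89×10⁻⁴ = 0.050908 m
Δh = 0.052731 + 0.063135 + 0.050908 = 0.166774 m ≈ 170 mm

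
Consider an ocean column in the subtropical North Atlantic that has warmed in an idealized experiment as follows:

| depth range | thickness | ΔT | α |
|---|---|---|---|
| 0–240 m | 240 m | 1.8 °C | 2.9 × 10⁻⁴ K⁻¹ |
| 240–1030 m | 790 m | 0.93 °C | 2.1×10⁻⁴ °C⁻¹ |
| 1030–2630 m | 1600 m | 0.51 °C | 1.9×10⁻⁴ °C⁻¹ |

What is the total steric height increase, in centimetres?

Δh = 43 cm

Layer 1: 2.9×10⁻⁴ × 240 × 1.8 = 0.12528 m
Layer 2: 0.93 × 790 × 2.1×10⁻⁴ = 0.154287 m
1030–2630 m: 0.51 × 1.9×10⁻⁴ × 1600 = 0.15504 m
Δh = 0.12528 + 0.154287 + 0.15504 = 0.434607 m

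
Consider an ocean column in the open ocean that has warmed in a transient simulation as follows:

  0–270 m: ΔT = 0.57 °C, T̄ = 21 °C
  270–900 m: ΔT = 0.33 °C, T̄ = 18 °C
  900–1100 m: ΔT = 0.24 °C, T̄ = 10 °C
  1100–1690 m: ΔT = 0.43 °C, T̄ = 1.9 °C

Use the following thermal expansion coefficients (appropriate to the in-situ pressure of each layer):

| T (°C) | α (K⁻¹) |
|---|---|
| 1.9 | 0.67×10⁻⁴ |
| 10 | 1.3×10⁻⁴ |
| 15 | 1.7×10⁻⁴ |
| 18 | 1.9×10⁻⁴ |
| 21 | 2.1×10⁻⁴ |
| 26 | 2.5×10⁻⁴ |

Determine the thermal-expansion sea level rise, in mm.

Layer 1 at 21 °C → α = 2.1×10⁻⁴ K⁻¹
Layer 2 at 18 °C → α = 1.9×10⁻⁴ K⁻¹
Layer 3 at 10 °C → α = 1.3×10⁻⁴ K⁻¹
Layer 4 at 1.9 °C → α = 0.67×10⁻⁴ K⁻¹
0.57 × 2.1×10⁻⁴ × 270 = 0.032319 m
270–900 m: 1.9×10⁻⁴ × 630 × 0.33 = 0.039501 m
200 × 0.24 × 1.3×10⁻⁴ = 0.00624 m
590 × 0.43 × 0.67×10⁻⁴ = 0.0169979 m
Δh = 0.032319 + 0.039501 + 0.00624 + 0.0169979 = 0.0950579 m

about 95.1 mm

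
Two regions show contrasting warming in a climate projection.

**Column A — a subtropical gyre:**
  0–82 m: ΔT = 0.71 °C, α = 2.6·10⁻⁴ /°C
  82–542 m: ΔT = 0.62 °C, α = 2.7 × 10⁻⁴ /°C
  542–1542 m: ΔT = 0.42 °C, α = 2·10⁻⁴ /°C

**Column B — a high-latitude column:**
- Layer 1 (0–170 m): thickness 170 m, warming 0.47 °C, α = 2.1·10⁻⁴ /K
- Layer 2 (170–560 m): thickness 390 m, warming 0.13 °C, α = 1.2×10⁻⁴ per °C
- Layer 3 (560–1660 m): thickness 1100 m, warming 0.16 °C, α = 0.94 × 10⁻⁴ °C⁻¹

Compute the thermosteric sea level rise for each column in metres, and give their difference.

Δh_A ≈ 0.18 m, Δh_B ≈ 0.039 m; difference ≈ 0.14 m

A Layer 1: 82 × 2.6×10⁻⁴ × 0.71 = 0.0151372 m
A 460 × 0.62 × 2.7×10⁻⁴ = 0.077004 m
A 542–1542 m: 0.42 × 1000 × 2×10⁻⁴ = 0.08400 m
A total: 0.1761412 m
B 0–170 m: 0.47 × 170 × 2.1×10⁻⁴ = 0.016779 m
B 390 × 0.13 × 1.2×10⁻⁴ = 0.006084 m
B 0.16 × 1100 × 0.94×10⁻⁴ = 0.016544 m
B total: 0.039407 m
Difference: 0.1761412 − 0.039407 = 0.1367342 m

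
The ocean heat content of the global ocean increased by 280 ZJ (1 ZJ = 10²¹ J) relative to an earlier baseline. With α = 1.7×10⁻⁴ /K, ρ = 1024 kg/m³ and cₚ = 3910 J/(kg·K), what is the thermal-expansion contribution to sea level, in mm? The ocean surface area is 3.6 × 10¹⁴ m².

Per unit area: Q = 280×10²¹ / (3.6×10¹⁴) ≈ 7.778×10⁸ J/m²
Δh = αQ/(ρcₚ) = 1.7×10⁻⁴ × 7.778×10⁸ / (1024 × 3910) ≈ 0.033025 m

Δh = 33 mm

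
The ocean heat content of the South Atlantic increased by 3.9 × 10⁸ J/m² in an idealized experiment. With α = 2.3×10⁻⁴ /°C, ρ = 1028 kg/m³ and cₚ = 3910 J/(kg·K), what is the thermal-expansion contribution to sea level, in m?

Δh = αQ/(ρcₚ) = 2.3×10⁻⁴ × 3.9×10⁸ / (1028 × 3910) ≈ 0.022316 m

0.022 m of thermosteric rise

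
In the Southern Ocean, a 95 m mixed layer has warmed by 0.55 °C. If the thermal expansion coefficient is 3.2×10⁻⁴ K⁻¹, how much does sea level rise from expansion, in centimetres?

Δh = αΔT·H = 3.2×10⁻⁴ × 0.55 × 95 = 0.01672 m

about 1.7 cm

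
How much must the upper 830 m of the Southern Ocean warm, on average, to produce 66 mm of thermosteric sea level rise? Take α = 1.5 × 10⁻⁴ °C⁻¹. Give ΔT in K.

ΔT = Δh/(αH) = 0.066 / (1.5×10⁻⁴ × 830) ≈ 0.5301 K

0.530 K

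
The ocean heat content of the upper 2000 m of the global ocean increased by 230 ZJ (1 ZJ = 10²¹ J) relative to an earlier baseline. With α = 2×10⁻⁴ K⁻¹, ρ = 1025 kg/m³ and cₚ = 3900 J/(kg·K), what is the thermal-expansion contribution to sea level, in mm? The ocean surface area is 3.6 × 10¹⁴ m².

Per unit area: Q = 230×10²¹ / (3.6×10¹⁴) ≈ 6.389×10⁸ J/m²
Δh = αQ/(ρcₚ) = 2×10⁻⁴ × 6.389×10⁸ / (1025 × 3900) ≈ 0.031965 m

Δh = 32 mm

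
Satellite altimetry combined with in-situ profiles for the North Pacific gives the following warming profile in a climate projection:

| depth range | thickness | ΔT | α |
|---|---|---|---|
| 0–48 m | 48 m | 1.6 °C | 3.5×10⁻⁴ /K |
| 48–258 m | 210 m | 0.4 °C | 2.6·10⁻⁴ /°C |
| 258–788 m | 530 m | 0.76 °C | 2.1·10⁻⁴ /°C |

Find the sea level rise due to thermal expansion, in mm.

130 mm of thermosteric rise

48 × 3.5×10⁻⁴ × 1.6 = 0.02688 m
Layer 2: 210 × 0.4 × 2.6×10⁻⁴ = 0.02184 m
Layer 3: 530 × 0.76 × 2.1×10⁻⁴ = 0.084588 m
Δh = 0.02688 + 0.02184 + 0.084588 = 0.133308 m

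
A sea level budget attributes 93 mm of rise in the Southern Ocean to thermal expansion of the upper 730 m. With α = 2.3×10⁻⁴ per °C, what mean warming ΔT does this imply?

about 0.554 K

ΔT = Δh/(αH) = 0.093 / (2.3×10⁻⁴ × 730) ≈ 0.5539 K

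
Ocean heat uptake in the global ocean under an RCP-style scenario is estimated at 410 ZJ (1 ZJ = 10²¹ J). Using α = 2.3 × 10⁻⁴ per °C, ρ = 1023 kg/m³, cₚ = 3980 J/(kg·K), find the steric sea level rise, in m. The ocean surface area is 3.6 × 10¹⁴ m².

Per unit area: Q = 410×10²¹ / (3.6×10¹⁴) ≈ 1.139×10⁹ J/m²
Δh = αQ/(ρcₚ) = 2.3×10⁻⁴ × 1.139×10⁹ / (1023 × 3980) ≈ 0.064342 m

Δh ≈ 0.064 m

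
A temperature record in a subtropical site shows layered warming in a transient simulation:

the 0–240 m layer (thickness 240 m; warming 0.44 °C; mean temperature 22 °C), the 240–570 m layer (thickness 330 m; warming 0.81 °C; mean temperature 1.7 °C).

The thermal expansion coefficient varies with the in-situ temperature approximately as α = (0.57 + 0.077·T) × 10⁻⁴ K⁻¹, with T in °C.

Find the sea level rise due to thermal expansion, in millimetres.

Layer 1: α = (0.57 + 0.077×22)×10⁻⁴ = 2.264×10⁻⁴ K⁻¹
Layer 2: α = (0.57 + 0.077×1.7)×10⁻⁴ = 0.7009×10⁻⁴ K⁻¹
2.264×10⁻⁴ × 0.44 × 240 = 0.02390784 m
0.7009×10⁻⁴ × 0.81 × 330 = 0.018735057 m
Δh = 0.02390784 + 0.018735057 = 0.042642897 m

Δh ≈ 43 mm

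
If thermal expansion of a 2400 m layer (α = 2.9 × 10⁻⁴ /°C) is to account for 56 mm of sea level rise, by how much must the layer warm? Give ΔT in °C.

about 0.080 °C

ΔT = Δh/(αH) = 0.056 / (2.9×10⁻⁴ × 2400) ≈ 0.08046 °C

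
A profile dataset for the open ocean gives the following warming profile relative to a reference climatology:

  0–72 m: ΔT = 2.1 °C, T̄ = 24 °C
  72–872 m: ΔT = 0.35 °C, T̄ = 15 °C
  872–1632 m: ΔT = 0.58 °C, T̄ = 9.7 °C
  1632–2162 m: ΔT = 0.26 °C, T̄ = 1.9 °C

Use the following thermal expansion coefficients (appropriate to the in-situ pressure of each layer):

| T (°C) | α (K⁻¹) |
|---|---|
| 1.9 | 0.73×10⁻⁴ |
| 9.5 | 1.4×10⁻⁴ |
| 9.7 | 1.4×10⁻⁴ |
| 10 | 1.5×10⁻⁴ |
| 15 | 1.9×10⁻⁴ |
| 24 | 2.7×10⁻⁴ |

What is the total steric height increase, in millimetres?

about 170 mm

Layer 1 at 24 °C → α = 2.7×10⁻⁴ K⁻¹
Layer 2 at 15 °C → α = 1.9×10⁻⁴ K⁻¹
Layer 3 at 9.7 °C → α = 1.4×10⁻⁴ K⁻¹
Layer 4 at 1.9 °C → α = 0.73×10⁻⁴ K⁻¹
0–72 m: 72 × 2.7×10⁻⁴ × 2.1 = 0.040824 m
72–872 m: 1.9×10⁻⁴ × 0.35 × 800 = 0.05320 m
0.58 × 760 × 1.4×10⁻⁴ = 0.061712 m
530 × 0.26 × 0.73×10⁻⁴ = 0.0100594 m
Δh = 0.040824 + 0.05320 + 0.061712 + 0.0100594 = 0.1657954 m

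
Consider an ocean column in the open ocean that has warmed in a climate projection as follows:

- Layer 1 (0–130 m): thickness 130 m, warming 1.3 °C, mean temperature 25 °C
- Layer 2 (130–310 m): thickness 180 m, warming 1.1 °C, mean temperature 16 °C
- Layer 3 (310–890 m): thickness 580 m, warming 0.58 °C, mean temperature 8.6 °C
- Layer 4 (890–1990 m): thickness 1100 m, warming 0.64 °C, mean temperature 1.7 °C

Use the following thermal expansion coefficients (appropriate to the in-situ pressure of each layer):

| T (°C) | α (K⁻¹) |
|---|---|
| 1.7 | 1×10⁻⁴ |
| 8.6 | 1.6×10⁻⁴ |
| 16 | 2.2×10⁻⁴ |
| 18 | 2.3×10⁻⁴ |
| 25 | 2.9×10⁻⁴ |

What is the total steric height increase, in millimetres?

217 mm of thermosteric rise

Layer 1 at 25 °C → α = 2.9×10⁻⁴ K⁻¹
Layer 2 at 16 °C → α = 2.2×10⁻⁴ K⁻¹
Layer 3 at 8.6 °C → α = 1.6×10⁻⁴ K⁻¹
Layer 4 at 1.7 °C → α = 1×10⁻⁴ K⁻¹
130 × 2.9×10⁻⁴ × 1.3 = 0.04901 m
130–310 m: 1.1 × 2.2×10⁻⁴ × 180 = 0.04356 m
310–890 m: 580 × 1.6×10⁻⁴ × 0.58 = 0.053824 m
1×10⁻⁴ × 0.64 × 1100 = 0.07040 m
Δh = 0.04901 + 0.04356 + 0.053824 + 0.07040 = 0.216794 m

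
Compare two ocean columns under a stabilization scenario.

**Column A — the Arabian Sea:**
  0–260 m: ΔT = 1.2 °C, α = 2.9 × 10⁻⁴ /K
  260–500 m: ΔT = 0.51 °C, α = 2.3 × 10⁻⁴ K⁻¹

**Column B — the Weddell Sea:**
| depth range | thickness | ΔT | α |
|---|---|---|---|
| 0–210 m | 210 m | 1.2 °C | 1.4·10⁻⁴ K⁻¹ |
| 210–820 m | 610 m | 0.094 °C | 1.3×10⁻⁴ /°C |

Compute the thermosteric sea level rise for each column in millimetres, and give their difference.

A 1.2 × 2.9×10⁻⁴ × 260 = 0.09048 m
A 2.3×10⁻⁴ × 240 × 0.51 = 0.028152 m
A total: 0.118632 m
B Layer 1: 1.2 × 210 × 1.4×10⁻⁴ = 0.03528 m
B 1.3×10⁻⁴ × 0.094 × 610 = 0.0074542 m
B total: 0.0427342 m
Difference: 0.118632 − 0.0427342 = 0.0758978 m

Δh_A ≈ 120 mm, Δh_B ≈ 43 mm; difference ≈ 76 mm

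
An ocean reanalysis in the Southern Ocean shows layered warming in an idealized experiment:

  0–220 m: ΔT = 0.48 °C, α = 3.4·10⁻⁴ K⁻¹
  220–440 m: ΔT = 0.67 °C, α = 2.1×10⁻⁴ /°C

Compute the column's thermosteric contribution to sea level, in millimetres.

0.48 × 3.4×10⁻⁴ × 220 = 0.035904 m
Layer 2: 220 × 0.67 × 2.1×10⁻⁴ = 0.030954 m
Δh = 0.035904 + 0.030954 = 0.066858 m ≈ 66.9 mm

66.9 mm of thermosteric rise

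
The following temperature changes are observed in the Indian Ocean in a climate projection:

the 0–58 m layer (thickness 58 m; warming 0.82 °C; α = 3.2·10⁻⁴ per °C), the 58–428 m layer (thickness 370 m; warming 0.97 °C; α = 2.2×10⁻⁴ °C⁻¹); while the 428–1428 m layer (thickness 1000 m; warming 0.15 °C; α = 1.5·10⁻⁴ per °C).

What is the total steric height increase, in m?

Δh ≈ 0.12 m

0–58 m: 3.2×10⁻⁴ × 0.82 × 58 = 0.0152192 m
Layer 2: 370 × 0.97 × 2.2×10⁻⁴ = 0.078958 m
428–1428 m: 1.5×10⁻⁴ × 0.15 × 1000 = 0.02250 m
Δh = 0.0152192 + 0.078958 + 0.02250 = 0.1166772 m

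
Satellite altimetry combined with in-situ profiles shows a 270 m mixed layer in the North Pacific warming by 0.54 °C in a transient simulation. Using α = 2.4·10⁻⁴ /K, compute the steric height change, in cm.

Δh = αΔT·H = 2.4×10⁻⁴ × 0.54 × 270 = 0.034992 m

Δh ≈ 3.50 cm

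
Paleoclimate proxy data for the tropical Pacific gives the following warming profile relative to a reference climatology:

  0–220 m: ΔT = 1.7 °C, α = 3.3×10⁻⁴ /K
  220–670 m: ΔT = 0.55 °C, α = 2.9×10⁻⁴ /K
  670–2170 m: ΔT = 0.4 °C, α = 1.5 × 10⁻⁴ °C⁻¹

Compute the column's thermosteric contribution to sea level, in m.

0–220 m: 1.7 × 3.3×10⁻⁴ × 220 = 0.12342 m
Layer 2: 450 × 2.9×10⁻⁴ × 0.55 = 0.071775 m
Layer 3: 1500 × 0.4 × 1.5×10⁻⁴ = 0.09000 m
Δh = 0.12342 + 0.071775 + 0.09000 = 0.285195 m ≈ 0.29 m

0.29 m of thermosteric rise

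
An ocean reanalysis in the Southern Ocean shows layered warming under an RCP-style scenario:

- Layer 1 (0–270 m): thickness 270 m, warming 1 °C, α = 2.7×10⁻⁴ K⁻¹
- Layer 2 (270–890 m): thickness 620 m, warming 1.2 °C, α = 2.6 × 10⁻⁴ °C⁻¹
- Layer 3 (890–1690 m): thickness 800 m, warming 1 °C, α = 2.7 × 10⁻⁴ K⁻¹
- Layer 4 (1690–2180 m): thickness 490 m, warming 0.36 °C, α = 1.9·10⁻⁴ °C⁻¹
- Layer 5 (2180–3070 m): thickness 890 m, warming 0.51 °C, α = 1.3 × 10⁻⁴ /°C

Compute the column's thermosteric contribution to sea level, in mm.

about 570 mm

270 × 1 × 2.7×10⁻⁴ = 0.07290 m
270–890 m: 2.6×10⁻⁴ × 620 × 1.2 = 0.19344 m
800 × 2.7×10⁻⁴ × 1 = 0.21600 m
1690–2180 m: 490 × 0.36 × 1.9×10⁻⁴ = 0.033516 m
Layer 5: 1.3×10⁻⁴ × 0.51 × 890 = 0.059007 m
Δh = 0.07290 + 0.19344 + 0.21600 + 0.033516 + 0.059007 = 0.574863 m ≈ 570 mm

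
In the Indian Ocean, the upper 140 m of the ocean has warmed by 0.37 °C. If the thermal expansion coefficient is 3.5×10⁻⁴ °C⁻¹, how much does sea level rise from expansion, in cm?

Δh ≈ 1.81 cm

Δh = αΔT·H = 3.5×10⁻⁴ × 0.37 × 140 = 0.01813 m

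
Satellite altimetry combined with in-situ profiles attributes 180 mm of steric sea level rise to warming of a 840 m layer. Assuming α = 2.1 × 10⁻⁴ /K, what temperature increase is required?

1.02 K

ΔT = Δh/(αH) = 0.18 / (2.1×10⁻⁴ × 840) ≈ 1.020 K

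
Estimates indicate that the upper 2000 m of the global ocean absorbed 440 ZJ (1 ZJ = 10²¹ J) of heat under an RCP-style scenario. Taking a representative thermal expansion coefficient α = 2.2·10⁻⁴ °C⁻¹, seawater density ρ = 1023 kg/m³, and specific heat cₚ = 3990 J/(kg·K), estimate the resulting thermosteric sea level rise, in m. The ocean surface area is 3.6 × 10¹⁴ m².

Per unit area: Q = 440×10²¹ / (3.6×10¹⁴) ≈ 1.222×10⁹ J/m²
Δh = αQ/(ρcₚ) = 2.2×10⁻⁴ × 1.222×10⁹ / (1023 × 3990) ≈ 0.065864 m

0.066 m of thermosteric rise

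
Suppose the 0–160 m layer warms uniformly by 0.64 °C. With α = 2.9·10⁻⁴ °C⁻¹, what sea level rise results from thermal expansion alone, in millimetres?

Δh = αΔT·H = 2.9×10⁻⁴ × 0.64 × 160 = 0.029696 m

29.7 mm of thermosteric rise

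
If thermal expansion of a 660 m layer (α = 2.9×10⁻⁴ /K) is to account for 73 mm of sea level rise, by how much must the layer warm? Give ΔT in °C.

0.38 °C

ΔT = Δh/(αH) = 0.073 / (2.9×10⁻⁴ × 660) ≈ 0.3814 °C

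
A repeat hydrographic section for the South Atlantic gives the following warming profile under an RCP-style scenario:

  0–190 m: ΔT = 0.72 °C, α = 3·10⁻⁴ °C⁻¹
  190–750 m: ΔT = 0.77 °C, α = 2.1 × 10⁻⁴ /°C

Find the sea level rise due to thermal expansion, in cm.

Δh ≈ 13.2 cm

Layer 1: 3×10⁻⁴ × 0.72 × 190 = 0.04104 m
Layer 2: 2.1×10⁻⁴ × 560 × 0.77 = 0.090552 m
Δh = 0.04104 + 0.090552 = 0.131592 m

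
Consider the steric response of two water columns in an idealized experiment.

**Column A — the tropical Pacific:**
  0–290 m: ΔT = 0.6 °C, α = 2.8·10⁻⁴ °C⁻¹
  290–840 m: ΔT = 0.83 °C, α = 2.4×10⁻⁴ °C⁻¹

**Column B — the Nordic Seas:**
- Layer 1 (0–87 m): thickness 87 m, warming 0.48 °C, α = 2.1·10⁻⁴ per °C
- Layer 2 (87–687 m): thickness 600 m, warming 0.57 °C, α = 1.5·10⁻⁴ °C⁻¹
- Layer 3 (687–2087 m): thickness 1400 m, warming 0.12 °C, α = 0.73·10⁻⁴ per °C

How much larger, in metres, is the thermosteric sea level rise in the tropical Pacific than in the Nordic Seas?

A 2.8×10⁻⁴ × 290 × 0.6 = 0.04872 m
A Layer 2: 2.4×10⁻⁴ × 0.83 × 550 = 0.10956 m
A total: 0.15828 m
B 0–87 m: 2.1×10⁻⁴ × 87 × 0.48 = 0.0087696 m
B 1.5×10⁻⁴ × 600 × 0.57 = 0.05130 m
B 687–2087 m: 0.73×10⁻⁴ × 1400 × 0.12 = 0.012264 m
B total: 0.0723336 m
Difference: 0.15828 − 0.0723336 = 0.0859464 m

0.0859 m larger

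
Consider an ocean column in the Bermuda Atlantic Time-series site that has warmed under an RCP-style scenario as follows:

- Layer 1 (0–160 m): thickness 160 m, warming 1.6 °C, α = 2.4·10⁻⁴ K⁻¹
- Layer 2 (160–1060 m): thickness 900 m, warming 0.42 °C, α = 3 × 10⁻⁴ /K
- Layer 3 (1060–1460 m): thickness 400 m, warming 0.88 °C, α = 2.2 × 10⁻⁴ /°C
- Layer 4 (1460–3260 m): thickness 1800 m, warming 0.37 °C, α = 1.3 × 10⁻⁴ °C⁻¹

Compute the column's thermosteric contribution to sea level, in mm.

339 mm of thermosteric rise

1.6 × 160 × 2.4×10⁻⁴ = 0.06144 m
Layer 2: 0.42 × 900 × 3×10⁻⁴ = 0.11340 m
400 × 0.88 × 2.2×10⁻⁴ = 0.07744 m
0.37 × 1.3×10⁻⁴ × 1800 = 0.08658 m
Δh = 0.06144 + 0.11340 + 0.07744 + 0.08658 = 0.33886 m ≈ 339 mm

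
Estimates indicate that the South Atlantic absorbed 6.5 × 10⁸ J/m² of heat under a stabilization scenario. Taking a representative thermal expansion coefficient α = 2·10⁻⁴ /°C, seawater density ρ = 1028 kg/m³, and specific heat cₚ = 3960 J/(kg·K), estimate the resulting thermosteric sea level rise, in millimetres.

about 31.9 mm

Δh = αQ/(ρcₚ) = 2×10⁻⁴ × 6.5×10⁸ / (1028 × 3960) ≈ 0.031934 m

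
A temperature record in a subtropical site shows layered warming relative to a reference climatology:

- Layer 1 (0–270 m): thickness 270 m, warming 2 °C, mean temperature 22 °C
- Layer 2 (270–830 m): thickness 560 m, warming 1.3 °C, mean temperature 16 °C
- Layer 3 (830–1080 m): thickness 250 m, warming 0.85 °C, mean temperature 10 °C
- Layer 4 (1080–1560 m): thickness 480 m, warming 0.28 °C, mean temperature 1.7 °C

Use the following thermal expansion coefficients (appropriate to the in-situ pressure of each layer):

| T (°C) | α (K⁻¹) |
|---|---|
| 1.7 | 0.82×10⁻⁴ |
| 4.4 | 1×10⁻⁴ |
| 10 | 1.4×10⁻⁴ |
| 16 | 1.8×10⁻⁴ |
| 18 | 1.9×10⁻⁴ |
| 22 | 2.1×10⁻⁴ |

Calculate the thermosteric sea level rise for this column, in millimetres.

Layer 1 at 22 °C → α = 2.1×10⁻⁴ K⁻¹
Layer 2 at 16 °C → α = 1.8×10⁻⁴ K⁻¹
Layer 3 at 10 °C → α = 1.4×10⁻⁴ K⁻¹
Layer 4 at 1.7 °C → α = 0.82×10⁻⁴ K⁻¹
Layer 1: 270 × 2.1×10⁻⁴ × 2 = 0.11340 m
560 × 1.3 × 1.8×10⁻⁴ = 0.13104 m
250 × 1.4×10⁻⁴ × 0.85 = 0.02975 m
Layer 4: 0.82×10⁻⁴ × 480 × 0.28 = 0.0110208 m
Δh = 0.11340 + 0.13104 + 0.02975 + 0.0110208 = 0.2852108 m

Δh ≈ 290 mm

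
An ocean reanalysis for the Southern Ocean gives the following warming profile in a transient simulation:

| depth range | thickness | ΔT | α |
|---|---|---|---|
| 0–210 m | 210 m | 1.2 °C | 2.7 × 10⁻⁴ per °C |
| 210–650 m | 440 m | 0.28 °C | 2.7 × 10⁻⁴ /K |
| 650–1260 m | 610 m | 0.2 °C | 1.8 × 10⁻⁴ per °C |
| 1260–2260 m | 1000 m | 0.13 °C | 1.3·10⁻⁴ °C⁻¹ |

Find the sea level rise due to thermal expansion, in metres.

Δh = 0.140 m

Layer 1: 210 × 1.2 × 2.7×10⁻⁴ = 0.06804 m
Layer 2: 0.28 × 440 × 2.7×10⁻⁴ = 0.033264 m
650–1260 m: 0.2 × 1.8×10⁻⁴ × 610 = 0.02196 m
Layer 4: 1000 × 1.3×10⁻⁴ × 0.13 = 0.01690 m
Δh = 0.06804 + 0.033264 + 0.02196 + 0.01690 = 0.140164 m ≈ 0.140 m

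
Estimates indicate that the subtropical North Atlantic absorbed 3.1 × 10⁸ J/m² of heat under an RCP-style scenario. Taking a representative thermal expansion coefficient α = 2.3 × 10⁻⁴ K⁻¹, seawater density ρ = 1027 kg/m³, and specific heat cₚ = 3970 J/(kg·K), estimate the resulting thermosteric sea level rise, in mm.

Δh = αQ/(ρcₚ) = 2.3×10⁻⁴ × 3.1×10⁸ / (1027 × 3970) ≈ 0.017488 m

Δh = 17.5 mm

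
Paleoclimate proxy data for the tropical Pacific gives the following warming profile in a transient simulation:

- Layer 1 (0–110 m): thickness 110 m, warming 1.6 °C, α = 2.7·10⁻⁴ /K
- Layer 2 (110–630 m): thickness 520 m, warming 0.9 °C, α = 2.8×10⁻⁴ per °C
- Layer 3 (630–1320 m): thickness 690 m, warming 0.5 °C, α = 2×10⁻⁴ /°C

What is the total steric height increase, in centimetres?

110 × 1.6 × 2.7×10⁻⁴ = 0.04752 m
Layer 2: 2.8×10⁻⁴ × 0.9 × 520 = 0.13104 m
0.5 × 2×10⁻⁴ × 690 = 0.06900 m
Δh = 0.04752 + 0.13104 + 0.06900 = 0.24756 m ≈ 24.8 cm

Δh = 24.8 cm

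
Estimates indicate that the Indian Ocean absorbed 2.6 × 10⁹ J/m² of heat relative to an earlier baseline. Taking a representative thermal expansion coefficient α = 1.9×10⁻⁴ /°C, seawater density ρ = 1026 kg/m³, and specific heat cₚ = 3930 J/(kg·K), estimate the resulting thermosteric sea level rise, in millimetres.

120 mm

Δh = αQ/(ρcₚ) = 1.9×10⁻⁴ × 2.6×10⁹ / (1026 × 3930) ≈ 0.12251 m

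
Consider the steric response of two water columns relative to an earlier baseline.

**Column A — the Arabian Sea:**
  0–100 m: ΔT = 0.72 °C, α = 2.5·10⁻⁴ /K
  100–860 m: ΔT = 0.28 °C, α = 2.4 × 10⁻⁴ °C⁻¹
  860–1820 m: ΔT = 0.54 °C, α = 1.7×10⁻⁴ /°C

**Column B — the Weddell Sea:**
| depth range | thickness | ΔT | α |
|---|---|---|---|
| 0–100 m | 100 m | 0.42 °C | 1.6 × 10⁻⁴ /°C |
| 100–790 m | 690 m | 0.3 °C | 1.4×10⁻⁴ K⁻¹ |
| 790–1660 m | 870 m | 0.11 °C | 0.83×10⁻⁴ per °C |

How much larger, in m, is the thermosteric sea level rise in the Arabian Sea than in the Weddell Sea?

A 100 × 0.72 × 2.5×10⁻⁴ = 0.01800 m
A 100–860 m: 760 × 2.4×10⁻⁴ × 0.28 = 0.051072 m
A 860–1820 m: 960 × 0.54 × 1.7×10⁻⁴ = 0.088128 m
A total: 0.15720 m
B 0–100 m: 0.42 × 100 × 1.6×10⁻⁴ = 0.00672 m
B 100–790 m: 1.4×10⁻⁴ × 690 × 0.3 = 0.02898 m
B 790–1660 m: 0.11 × 0.83×10⁻⁴ × 870 = 0.0079431 m
B total: 0.0436431 m
Difference: 0.15720 − 0.0436431 = 0.1135569 m

0.114 m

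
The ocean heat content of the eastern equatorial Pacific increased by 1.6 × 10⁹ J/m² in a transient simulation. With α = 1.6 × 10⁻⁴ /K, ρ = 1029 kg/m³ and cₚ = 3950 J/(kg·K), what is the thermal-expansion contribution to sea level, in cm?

Δh = αQ/(ρcₚ) = 1.6×10⁻⁴ × 1.6×10⁹ / (1029 × 3950) ≈ 0.062984 m

Δh = 6.3 cm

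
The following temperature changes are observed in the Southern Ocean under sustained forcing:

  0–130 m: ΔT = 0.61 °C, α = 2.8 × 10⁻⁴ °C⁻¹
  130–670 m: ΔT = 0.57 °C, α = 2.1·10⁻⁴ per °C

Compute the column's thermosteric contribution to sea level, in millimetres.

Δh = 86.8 mm

0–130 m: 0.61 × 130 × 2.8×10⁻⁴ = 0.022204 m
130–670 m: 540 × 0.57 × 2.1×10⁻⁴ = 0.064638 m
Δh = 0.022204 + 0.064638 = 0.086842 m ≈ 86.8 mm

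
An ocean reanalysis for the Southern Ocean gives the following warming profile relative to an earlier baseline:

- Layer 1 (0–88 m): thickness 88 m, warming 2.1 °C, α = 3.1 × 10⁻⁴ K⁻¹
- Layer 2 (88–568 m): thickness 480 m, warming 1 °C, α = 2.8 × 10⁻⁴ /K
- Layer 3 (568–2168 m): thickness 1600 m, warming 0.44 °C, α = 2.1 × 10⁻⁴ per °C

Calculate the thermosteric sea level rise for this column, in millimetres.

Layer 1: 2.1 × 88 × 3.1×10⁻⁴ = 0.057288 m
2.8×10⁻⁴ × 480 × 1 = 0.13440 m
2.1×10⁻⁴ × 0.44 × 1600 = 0.14784 m
Δh = 0.057288 + 0.13440 + 0.14784 = 0.339528 m ≈ 340 mm

about 340 mm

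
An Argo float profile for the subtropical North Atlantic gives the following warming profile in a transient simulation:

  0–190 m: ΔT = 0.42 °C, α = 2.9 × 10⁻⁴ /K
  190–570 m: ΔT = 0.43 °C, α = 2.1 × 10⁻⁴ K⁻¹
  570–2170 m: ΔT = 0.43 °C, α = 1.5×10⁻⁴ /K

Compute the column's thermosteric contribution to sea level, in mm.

Δh ≈ 160 mm

0–190 m: 190 × 0.42 × 2.9×10⁻⁴ = 0.023142 m
Layer 2: 0.43 × 2.1×10⁻⁴ × 380 = 0.034314 m
Layer 3: 1.5×10⁻⁴ × 0.43 × 1600 = 0.10320 m
Δh = 0.023142 + 0.034314 + 0.10320 = 0.160656 m ≈ 160 mm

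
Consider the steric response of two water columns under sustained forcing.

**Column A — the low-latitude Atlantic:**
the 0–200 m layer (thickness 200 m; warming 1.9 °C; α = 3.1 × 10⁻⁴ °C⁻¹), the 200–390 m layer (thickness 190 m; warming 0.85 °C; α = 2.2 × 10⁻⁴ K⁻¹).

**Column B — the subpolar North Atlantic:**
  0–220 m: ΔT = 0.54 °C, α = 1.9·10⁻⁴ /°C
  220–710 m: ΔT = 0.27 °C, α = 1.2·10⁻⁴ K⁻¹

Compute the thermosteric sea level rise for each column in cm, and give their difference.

A 200 × 3.1×10⁻⁴ × 1.9 = 0.11780 m
A Layer 2: 2.2×10⁻⁴ × 190 × 0.85 = 0.03553 m
A total: 0.15333 m
B 220 × 0.54 × 1.9×10⁻⁴ = 0.022572 m
B Layer 2: 0.27 × 490 × 1.2×10⁻⁴ = 0.015876 m
B total: 0.038448 m
Difference: 0.15333 − 0.038448 = 0.114882 m

A: 15 cm; B: 3.8 cm; difference 11 cm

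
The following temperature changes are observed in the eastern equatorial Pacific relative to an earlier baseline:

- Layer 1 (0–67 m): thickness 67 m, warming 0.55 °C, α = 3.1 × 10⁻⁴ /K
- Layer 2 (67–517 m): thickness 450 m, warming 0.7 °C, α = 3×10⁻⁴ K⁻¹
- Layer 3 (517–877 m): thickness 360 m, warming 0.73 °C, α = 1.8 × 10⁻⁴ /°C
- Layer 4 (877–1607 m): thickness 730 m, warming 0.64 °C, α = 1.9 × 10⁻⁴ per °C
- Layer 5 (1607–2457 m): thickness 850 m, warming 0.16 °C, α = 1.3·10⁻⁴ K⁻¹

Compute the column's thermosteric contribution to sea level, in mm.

Layer 1: 67 × 0.55 × 3.1×10⁻⁴ = 0.0114235 m
3×10⁻⁴ × 450 × 0.7 = 0.09450 m
517–877 m: 360 × 1.8×10⁻⁴ × 0.73 = 0.047304 m
Layer 4: 1.9×10⁻⁴ × 0.64 × 730 = 0.088768 m
Layer 5: 850 × 0.16 × 1.3×10⁻⁴ = 0.01768 m
Δh = 0.0114235 + 0.09450 + 0.047304 + 0.088768 + 0.01768 = 0.2596755 m ≈ 260 mm

about 260 mm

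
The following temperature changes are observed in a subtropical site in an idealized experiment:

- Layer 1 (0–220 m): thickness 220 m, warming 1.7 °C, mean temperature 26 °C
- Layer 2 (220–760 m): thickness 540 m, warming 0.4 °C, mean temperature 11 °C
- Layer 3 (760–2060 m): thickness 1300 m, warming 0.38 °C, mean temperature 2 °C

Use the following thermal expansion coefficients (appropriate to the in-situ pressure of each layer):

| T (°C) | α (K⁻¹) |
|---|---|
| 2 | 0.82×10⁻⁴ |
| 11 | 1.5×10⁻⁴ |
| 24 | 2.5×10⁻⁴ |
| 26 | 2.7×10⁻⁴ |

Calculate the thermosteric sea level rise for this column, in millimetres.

Layer 1 at 26 °C → α = 2.7×10⁻⁴ K⁻¹
Layer 2 at 11 °C → α = 1.5×10⁻⁴ K⁻¹
Layer 3 at 2 °C → α = 0.82×10⁻⁴ K⁻¹
220 × 2.7×10⁻⁴ × 1.7 = 0.10098 m
1.5×10⁻⁴ × 0.4 × 540 = 0.03240 m
760–2060 m: 0.38 × 1300 × 0.82×10⁻⁴ = 0.040508 m
Δh = 0.10098 + 0.03240 + 0.040508 = 0.173888 m

Δh = 170 mm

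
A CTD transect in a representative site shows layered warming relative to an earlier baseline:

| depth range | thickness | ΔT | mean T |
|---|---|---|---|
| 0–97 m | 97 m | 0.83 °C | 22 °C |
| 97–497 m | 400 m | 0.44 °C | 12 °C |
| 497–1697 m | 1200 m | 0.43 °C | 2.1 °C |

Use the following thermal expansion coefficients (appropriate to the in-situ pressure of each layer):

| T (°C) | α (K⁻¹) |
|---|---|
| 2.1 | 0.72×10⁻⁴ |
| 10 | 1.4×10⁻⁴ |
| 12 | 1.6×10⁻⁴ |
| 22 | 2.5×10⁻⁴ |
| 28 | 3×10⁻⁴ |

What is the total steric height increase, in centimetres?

Δh ≈ 8.54 cm

Layer 1 at 22 °C → α = 2.5×10⁻⁴ K⁻¹
Layer 2 at 12 °C → α = 1.6×10⁻⁴ K⁻¹
Layer 3 at 2.1 °C → α = 0.72×10⁻⁴ K⁻¹
0–97 m: 97 × 0.83 × 2.5×10⁻⁴ = 0.0201275 m
Layer 2: 400 × 1.6×10⁻⁴ × 0.44 = 0.02816 m
0.72×10⁻⁴ × 1200 × 0.43 = 0.037152 m
Δh = 0.0201275 + 0.02816 + 0.037152 = 0.0854395 m ≈ 8.54 cm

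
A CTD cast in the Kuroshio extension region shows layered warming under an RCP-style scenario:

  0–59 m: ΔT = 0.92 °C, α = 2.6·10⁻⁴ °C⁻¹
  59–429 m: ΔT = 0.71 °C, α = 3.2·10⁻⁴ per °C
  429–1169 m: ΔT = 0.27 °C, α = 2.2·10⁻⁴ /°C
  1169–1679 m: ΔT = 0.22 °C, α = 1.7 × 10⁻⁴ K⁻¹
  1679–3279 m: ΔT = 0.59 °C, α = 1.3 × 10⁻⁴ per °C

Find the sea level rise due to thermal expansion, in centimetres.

0–59 m: 0.92 × 59 × 2.6×10⁻⁴ = 0.0141128 m
Layer 2: 3.2×10⁻⁴ × 370 × 0.71 = 0.084064 m
Layer 3: 2.2×10⁻⁴ × 740 × 0.27 = 0.043956 m
Layer 4: 1.7×10⁻⁴ × 0.22 × 510 = 0.019074 m
Layer 5: 1600 × 0.59 × 1.3×10⁻⁴ = 0.12272 m
Δh = 0.0141128 + 0.084064 + 0.043956 + 0.019074 + 0.12272 = 0.2839268 m

about 28 cm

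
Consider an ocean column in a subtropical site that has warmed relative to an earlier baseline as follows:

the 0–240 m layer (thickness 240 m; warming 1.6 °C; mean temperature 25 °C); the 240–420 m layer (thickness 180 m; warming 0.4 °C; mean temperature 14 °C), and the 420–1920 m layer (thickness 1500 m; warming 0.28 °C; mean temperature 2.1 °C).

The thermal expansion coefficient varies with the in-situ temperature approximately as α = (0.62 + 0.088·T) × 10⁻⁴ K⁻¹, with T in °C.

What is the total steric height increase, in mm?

Δh ≈ 155 mm

Layer 1: α = (0.62 + 0.088×25)×10⁻⁴ = 2.82×10⁻⁴ K⁻¹
Layer 2: α = (0.62 + 0.088×14)×10⁻⁴ = 1.852×10⁻⁴ K⁻¹
Layer 3: α = (0.62 + 0.088×2.1)×10⁻⁴ = 0.8048×10⁻⁴ K⁻¹
240 × 1.6 × 2.82×10⁻⁴ = 0.108288 m
0.4 × 180 × 1.852×10⁻⁴ = 0.0133344 m
420–1920 m: 0.28 × 0.8048×10⁻⁴ × 1500 = 0.0338016 m
Δh = 0.108288 + 0.0133344 + 0.0338016 = 0.155424 m ≈ 155 mm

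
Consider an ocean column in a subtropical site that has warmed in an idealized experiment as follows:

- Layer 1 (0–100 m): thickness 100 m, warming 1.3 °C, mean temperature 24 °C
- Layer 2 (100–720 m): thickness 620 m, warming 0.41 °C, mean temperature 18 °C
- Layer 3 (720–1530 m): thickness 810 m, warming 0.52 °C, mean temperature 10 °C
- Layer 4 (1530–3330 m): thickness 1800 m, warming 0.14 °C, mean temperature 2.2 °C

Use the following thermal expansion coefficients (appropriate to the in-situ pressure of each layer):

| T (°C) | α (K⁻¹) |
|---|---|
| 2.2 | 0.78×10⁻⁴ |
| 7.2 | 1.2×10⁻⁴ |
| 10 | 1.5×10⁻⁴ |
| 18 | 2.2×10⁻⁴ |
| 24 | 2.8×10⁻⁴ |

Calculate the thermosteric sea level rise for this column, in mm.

Δh ≈ 175 mm

Layer 1 at 24 °C → α = 2.8×10⁻⁴ K⁻¹
Layer 2 at 18 °C → α = 2.2×10⁻⁴ K⁻¹
Layer 3 at 10 °C → α = 1.5×10⁻⁴ K⁻¹
Layer 4 at 2.2 °C → α = 0.78×10⁻⁴ K⁻¹
0–100 m: 1.3 × 100 × 2.8×10⁻⁴ = 0.03640 m
100–720 m: 0.41 × 2.2×10⁻⁴ × 620 = 0.055924 m
720–1530 m: 810 × 1.5×10⁻⁴ × 0.52 = 0.06318 m
Layer 4: 1800 × 0.78×10⁻⁴ × 0.14 = 0.019656 m
Δh = 0.03640 + 0.055924 + 0.06318 + 0.019656 = 0.17516 m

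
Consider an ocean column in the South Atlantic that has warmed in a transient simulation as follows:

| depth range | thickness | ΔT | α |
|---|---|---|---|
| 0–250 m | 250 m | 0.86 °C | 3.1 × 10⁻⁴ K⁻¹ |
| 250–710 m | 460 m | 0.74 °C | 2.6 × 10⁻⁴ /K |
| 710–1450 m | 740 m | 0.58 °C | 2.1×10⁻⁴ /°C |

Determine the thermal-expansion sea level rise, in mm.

245 mm

0–250 m: 250 × 0.86 × 3.1×10⁻⁴ = 0.06665 m
Layer 2: 2.6×10⁻⁴ × 460 × 0.74 = 0.088504 m
0.58 × 740 × 2.1×10⁻⁴ = 0.090132 m
Δh = 0.06665 + 0.088504 + 0.090132 = 0.245286 m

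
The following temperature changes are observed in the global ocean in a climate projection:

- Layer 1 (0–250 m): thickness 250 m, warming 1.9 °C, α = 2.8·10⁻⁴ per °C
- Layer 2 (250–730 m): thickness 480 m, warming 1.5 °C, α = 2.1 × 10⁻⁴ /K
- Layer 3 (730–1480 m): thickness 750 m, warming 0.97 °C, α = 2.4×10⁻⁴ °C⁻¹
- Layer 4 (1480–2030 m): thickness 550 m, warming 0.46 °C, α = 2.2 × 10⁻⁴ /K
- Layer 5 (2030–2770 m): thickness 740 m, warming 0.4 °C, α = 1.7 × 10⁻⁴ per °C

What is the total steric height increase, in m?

0–250 m: 1.9 × 2.8×10⁻⁴ × 250 = 0.13300 m
250–730 m: 2.1×10⁻⁴ × 480 × 1.5 = 0.15120 m
730–1480 m: 0.97 × 2.4×10⁻⁴ × 750 = 0.17460 m
1480–2030 m: 0.46 × 2.2×10⁻⁴ × 550 = 0.05566 m
1.7×10⁻⁴ × 740 × 0.4 = 0.05032 m
Δh = 0.13300 + 0.15120 + 0.17460 + 0.05566 + 0.05032 = 0.56478 m

0.565 m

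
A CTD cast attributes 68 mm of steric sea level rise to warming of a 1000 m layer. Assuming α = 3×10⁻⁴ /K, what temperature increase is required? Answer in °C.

ΔT = Δh/(αH) = 0.068 / (3×10⁻⁴ × 1000) ≈ 0.2267 °C

0.227 °C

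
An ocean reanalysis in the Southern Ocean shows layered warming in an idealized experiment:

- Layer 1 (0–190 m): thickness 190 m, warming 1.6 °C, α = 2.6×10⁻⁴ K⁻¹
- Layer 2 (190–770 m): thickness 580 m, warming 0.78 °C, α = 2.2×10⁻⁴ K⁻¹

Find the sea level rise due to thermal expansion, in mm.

180 mm

1.6 × 2.6×10⁻⁴ × 190 = 0.07904 m
Layer 2: 2.2×10⁻⁴ × 0.78 × 580 = 0.099528 m
Δh = 0.07904 + 0.099528 = 0.178568 m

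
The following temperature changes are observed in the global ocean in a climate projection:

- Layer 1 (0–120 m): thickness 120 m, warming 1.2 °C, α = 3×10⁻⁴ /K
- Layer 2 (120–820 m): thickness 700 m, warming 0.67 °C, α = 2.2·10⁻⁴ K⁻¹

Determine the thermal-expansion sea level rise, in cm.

0–120 m: 120 × 3×10⁻⁴ × 1.2 = 0.04320 m
700 × 2.2×10⁻⁴ × 0.67 = 0.10318 m
Δh = 0.04320 + 0.10318 = 0.14638 m ≈ 15 cm

15 cm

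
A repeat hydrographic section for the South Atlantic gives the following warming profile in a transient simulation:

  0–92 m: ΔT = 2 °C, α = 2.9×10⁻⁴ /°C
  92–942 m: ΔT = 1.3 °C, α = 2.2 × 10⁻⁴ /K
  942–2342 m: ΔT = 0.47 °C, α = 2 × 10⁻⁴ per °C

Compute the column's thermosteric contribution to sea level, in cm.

2 × 92 × 2.9×10⁻⁴ = 0.05336 m
Layer 2: 1.3 × 850 × 2.2×10⁻⁴ = 0.24310 m
Layer 3: 1400 × 0.47 × 2×10⁻⁴ = 0.13160 m
Δh = 0.05336 + 0.24310 + 0.13160 = 0.42806 m ≈ 42.8 cm

Δh = 42.8 cm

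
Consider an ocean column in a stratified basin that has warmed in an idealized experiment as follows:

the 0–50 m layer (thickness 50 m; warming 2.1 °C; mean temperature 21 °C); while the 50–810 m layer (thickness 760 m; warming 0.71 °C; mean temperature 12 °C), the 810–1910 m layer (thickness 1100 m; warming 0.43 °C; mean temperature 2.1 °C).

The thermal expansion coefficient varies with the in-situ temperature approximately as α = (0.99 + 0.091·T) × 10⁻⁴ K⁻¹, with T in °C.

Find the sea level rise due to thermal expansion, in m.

Layer 1: α = (0.99 + 0.091×21)×10⁻⁴ = 2.901×10⁻⁴ K⁻¹
Layer 2: α = (0.99 + 0.091×12)×10⁻⁴ = 2.082×10⁻⁴ K⁻¹
Layer 3: α = (0.99 + 0.091×2.1)×10⁻⁴ = 1.1811×10⁻⁴ K⁻¹
2.901×10⁻⁴ × 2.1 × 50 = 0.0304605 m
50–810 m: 0.71 × 2.082×10⁻⁴ × 760 = 0.11234472 m
810–1910 m: 1.1811×10⁻⁴ × 0.43 × 1100 = 0.05586603 m
Δh = 0.0304605 + 0.11234472 + 0.05586603 = 0.19867125 m

0.199 m of thermosteric rise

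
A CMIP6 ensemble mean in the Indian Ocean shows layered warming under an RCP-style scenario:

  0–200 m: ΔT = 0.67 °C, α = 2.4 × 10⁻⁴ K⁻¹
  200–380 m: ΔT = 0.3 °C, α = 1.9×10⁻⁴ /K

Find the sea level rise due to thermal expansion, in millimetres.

Δh ≈ 42.4 mm

Layer 1: 0.67 × 2.4×10⁻⁴ × 200 = 0.03216 m
Layer 2: 1.9×10⁻⁴ × 180 × 0.3 = 0.01026 m
Δh = 0.03216 + 0.01026 = 0.04242 m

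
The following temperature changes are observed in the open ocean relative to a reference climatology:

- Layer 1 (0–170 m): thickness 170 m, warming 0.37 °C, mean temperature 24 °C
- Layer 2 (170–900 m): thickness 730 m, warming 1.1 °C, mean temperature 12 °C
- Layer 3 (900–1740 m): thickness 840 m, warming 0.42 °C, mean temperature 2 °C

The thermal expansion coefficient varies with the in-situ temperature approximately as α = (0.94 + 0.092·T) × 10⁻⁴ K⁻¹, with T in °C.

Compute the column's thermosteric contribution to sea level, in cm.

Layer 1: α = (0.94 + 0.092×24)×10⁻⁴ = 3.148×10⁻⁴ K⁻¹
Layer 2: α = (0.94 + 0.092×12)×10⁻⁴ = 2.044×10⁻⁴ K⁻¹
Layer 3: α = (0.94 + 0.092×2)×10⁻⁴ = 1.124×10⁻⁴ K⁻¹
0–170 m: 3.148×10⁻⁴ × 0.37 × 170 = 0.01980092 m
Layer 2: 1.1 × 2.044×10⁻⁴ × 730 = 0.1641332 m
900–1740 m: 1.124×10⁻⁴ × 840 × 0.42 = 0.03965472 m
Δh = 0.01980092 + 0.1641332 + 0.03965472 = 0.22358884 m

22.4 cm of thermosteric rise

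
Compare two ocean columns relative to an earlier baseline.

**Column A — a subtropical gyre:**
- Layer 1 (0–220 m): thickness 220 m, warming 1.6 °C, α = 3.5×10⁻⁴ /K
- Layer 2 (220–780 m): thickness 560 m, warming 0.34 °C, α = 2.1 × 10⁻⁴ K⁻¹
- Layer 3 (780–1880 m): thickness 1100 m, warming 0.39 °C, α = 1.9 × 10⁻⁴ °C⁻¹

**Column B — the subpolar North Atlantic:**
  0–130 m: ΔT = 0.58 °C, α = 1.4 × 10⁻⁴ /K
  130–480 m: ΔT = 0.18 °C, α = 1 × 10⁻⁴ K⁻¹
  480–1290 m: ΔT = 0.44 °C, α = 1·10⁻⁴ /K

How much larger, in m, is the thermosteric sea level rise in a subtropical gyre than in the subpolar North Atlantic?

A Layer 1: 3.5×10⁻⁴ × 220 × 1.6 = 0.12320 m
A Layer 2: 560 × 0.34 × 2.1×10⁻⁴ = 0.039984 m
A 780–1880 m: 1.9×10⁻⁴ × 0.39 × 1100 = 0.08151 m
A total: 0.244694 m
B 0.58 × 1.4×10⁻⁴ × 130 = 0.010556 m
B 130–480 m: 350 × 1×10⁻⁴ × 0.18 = 0.00630 m
B 0.44 × 810 × 1×10⁻⁴ = 0.03564 m
B total: 0.052496 m
Difference: 0.244694 − 0.052496 = 0.192198 m

0.192 m larger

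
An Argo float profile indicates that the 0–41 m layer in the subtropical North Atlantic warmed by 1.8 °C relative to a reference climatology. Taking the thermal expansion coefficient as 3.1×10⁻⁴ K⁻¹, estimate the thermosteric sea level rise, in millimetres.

Δh = αΔT·H = 3.1×10⁻⁴ × 1.8 × 41 = 0.022878 m

23 mm of thermosteric rise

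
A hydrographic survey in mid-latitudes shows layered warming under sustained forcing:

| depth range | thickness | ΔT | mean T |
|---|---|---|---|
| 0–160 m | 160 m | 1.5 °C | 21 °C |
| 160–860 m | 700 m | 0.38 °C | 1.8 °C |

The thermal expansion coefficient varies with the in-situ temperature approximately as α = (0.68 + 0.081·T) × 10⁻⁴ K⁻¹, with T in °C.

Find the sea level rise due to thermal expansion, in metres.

Layer 1: α = (0.68 + 0.081×21)×10⁻⁴ = 2.381×10⁻⁴ K⁻¹
Layer 2: α = (0.68 + 0.081×1.8)×10⁻⁴ = 0.8258×10⁻⁴ K⁻¹
2.381×10⁻⁴ × 1.5 × 160 = 0.057144 m
700 × 0.8258×10⁻⁴ × 0.38 = 0.02196628 m
Δh = 0.057144 + 0.02196628 = 0.07911028 m ≈ 0.0791 m

about 0.0791 m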